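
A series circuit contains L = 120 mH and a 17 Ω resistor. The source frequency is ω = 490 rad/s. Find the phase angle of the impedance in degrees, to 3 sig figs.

73.9°

X_L = ωL = 58.8 Ω
Z = 17.0 + j58.8 Ω
|Z| = √(17.0² + 58.8²) = 61.2 Ω
∠Z = arctan(58.8/17.0) = 73.9°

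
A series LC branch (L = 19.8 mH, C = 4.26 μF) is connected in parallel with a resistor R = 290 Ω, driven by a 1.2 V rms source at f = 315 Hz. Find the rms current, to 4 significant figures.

ω = 2πf = 1979 rad/s
X_L = ωL = 39.19 Ω
X_C = 1/(ωC) = 118.6 Ω
Branch 1: Z₁ = R = 290.0 Ω
Branch 2 (series LC): Z₂ = j(X_L − X_C) = −j79.42 Ω
Parallel: Z = Z₁Z₂/(Z₁+Z₂), |Z| = 76.60 Ω, ∠Z = -74.69°
I = V/|Z| = 1.2/76.60 = 15.67 mA

15.67 mA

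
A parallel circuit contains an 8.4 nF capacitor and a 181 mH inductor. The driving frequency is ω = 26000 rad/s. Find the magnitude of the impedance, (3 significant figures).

X_L = ωL = 4710 Ω
X_C = 1/(ωC) = 4580 Ω
Parallel: admittances add. Y = 1/(jωL) + jωC
Y = (0 + j5.91e-06) S
|Y| = 5.91e-06 S → |Z| = 1/|Y| = 169000 Ω, ∠Z = −∠Y = -90.0°

169000 Ω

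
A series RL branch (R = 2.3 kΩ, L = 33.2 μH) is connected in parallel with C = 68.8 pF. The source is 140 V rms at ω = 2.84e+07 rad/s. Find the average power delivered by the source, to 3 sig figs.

7.30 W

X_L = ωL = 943 Ω
X_C = 1/(ωC) = 512 Ω
Branch 1 (R+jX_L): Z₁ = 2300 + j943 Ω, |Z₁| = 2490 Ω
Branch 2 (−jX_C): Z₂ = −j512 Ω
Parallel: Z = Z₁Z₂/(Z₁+Z₂), |Z| = 544 Ω, ∠Z = -78.3°
I = V/|Z| = 258 mA
P = VI cos φ = 140 × 0.258 × cos(-78.3°) = 7.30 W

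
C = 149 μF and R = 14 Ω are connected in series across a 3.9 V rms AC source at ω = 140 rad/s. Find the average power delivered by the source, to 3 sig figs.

X_C = 1/(ωC) = 47.9 Ω
Z = 14.0 − j47.9 Ω
|Z| = √(14.0² + 47.9²) = 49.9 Ω
∠Z = arctan(-47.9/14.0) = -73.7°
I = V/|Z| = 78.1 mA
P = VI cos φ = 3.9 × 0.0781 × cos(-73.7°) = 85.4 mW

85.4 mW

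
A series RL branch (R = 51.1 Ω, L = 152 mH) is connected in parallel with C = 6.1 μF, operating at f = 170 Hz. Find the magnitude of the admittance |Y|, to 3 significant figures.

ω = 2πf = 1068 rad/s
X_L = ωL = 162 Ω
X_C = 1/(ωC) = 153 Ω
Branch 1 (R+jX_L): Z₁ = 51.1 + j162 Ω, |Z₁| = 170 Ω
Branch 2 (−jX_C): Z₂ = −j153 Ω
Parallel: Z = Z₁Z₂/(Z₁+Z₂), |Z| = 504 Ω, ∠Z = -27.3°
|Y| = 1/|Z| = 1.99 mS

1.99 mS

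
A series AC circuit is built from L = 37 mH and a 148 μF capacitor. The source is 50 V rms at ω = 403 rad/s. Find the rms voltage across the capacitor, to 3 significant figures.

452 V

X_L = ωL = 14.9 Ω
X_C = 1/(ωC) = 16.8 Ω
Net reactance X = X_L − X_C = -1.86 Ω
Z = − j1.86 Ω
|Z| = √(0² + 1.86²) = 1.86 Ω
I = V/|Z| = 27.0 A
V_C = I·|Z_C| = 27.0 × 16.8 = 452 V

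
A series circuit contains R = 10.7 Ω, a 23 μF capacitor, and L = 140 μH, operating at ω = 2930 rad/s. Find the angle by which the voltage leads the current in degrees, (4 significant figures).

-53.44°

X_L = ωL = 0.4102 Ω
X_C = 1/(ωC) = 14.84 Ω
Net reactance X = X_L − X_C = -14.43 Ω
Z = 10.70 − j14.43 Ω
|Z| = √(10.70² + 14.43²) = 17.96 Ω
∠Z = arctan(-14.43/10.70) = -53.44°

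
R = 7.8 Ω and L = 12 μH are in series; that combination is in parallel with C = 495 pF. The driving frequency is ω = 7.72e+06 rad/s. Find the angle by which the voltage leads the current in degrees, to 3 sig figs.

X_L = ωL = 92.6 Ω
X_C = 1/(ωC) = 262 Ω
Branch 1 (R+jX_L): Z₁ = 7.80 + j92.6 Ω, |Z₁| = 93.0 Ω
Branch 2 (−jX_C): Z₂ = −j262 Ω
Parallel: Z = Z₁Z₂/(Z₁+Z₂), |Z| = 144 Ω, ∠Z = 82.5°

82.5°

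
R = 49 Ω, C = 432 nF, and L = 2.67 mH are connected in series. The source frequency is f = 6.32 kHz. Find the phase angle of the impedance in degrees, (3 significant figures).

44.2°

ω = 2πf = 39710 rad/s
X_L = ωL = 106 Ω
X_C = 1/(ωC) = 58.3 Ω
Net reactance X = X_L − X_C = 47.7 Ω
Z = 49.0 + j47.7 Ω
|Z| = √(49.0² + 47.7²) = 68.4 Ω
∠Z = arctan(47.7/49.0) = 44.2°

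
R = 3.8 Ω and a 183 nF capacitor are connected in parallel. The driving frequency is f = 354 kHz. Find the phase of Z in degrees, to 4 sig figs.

ω = 2πf = 2.224e+06 rad/s
X_C = 1/(ωC) = 2.457 Ω
Parallel: admittances add. Y = 1/R + jωC
Y = (0.2632 + j0.4070) S
|Y| = 0.4847 S → |Z| = 1/|Y| = 2.063 Ω, ∠Z = −∠Y = -57.12°

-57.12°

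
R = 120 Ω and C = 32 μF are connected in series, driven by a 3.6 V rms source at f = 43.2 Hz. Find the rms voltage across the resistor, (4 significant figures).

2.598 V

ω = 2πf = 271.4 rad/s
X_C = 1/(ωC) = 115.1 Ω
Z = 120.0 − j115.1 Ω
|Z| = √(120.0² + 115.1²) = 166.3 Ω
I = V/|Z| = 21.65 mA
V_R = I·|Z_R| = 0.02165 × 120.0 = 2.598 V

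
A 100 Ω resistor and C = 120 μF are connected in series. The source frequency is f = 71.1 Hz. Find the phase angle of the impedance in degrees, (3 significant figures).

ω = 2πf = 446.7 rad/s
X_C = 1/(ωC) = 18.7 Ω
Z = 100 − j18.7 Ω
|Z| = √(100² + 18.7²) = 102 Ω
∠Z = arctan(-18.7/100) = -10.6°

-10.6°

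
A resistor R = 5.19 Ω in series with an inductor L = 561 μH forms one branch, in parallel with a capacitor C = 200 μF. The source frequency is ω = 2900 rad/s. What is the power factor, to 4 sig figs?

0.3169

X_L = ωL = 1.627 Ω
X_C = 1/(ωC) = 1.724 Ω
Branch 1 (R+jX_L): Z₁ = 5.190 + j1.627 Ω, |Z₁| = 5.439 Ω
Branch 2 (−jX_C): Z₂ = −j1.724 Ω
Parallel: Z = Z₁Z₂/(Z₁+Z₂), |Z| = 1.807 Ω, ∠Z = -71.52°
cos φ = cos(-71.52°) = 0.3169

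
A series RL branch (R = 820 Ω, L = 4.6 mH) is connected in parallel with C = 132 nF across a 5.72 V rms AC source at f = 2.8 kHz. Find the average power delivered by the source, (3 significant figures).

39.5 mW

ω = 2πf = 17590 rad/s
X_L = ωL = 80.9 Ω
X_C = 1/(ωC) = 431 Ω
Branch 1 (R+jX_L): Z₁ = 820 + j80.9 Ω, |Z₁| = 824 Ω
Branch 2 (−jX_C): Z₂ = −j431 Ω
Parallel: Z = Z₁Z₂/(Z₁+Z₂), |Z| = 398 Ω, ∠Z = -61.3°
I = V/|Z| = 14.4 mA
P = VI cos φ = 5.72 × 0.0144 × cos(-61.3°) = 39.5 mW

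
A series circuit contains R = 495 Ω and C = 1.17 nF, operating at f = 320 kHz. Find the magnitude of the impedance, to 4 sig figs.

ω = 2πf = 2.011e+06 rad/s
X_C = 1/(ωC) = 425.1 Ω
Z = 495.0 − j425.1 Ω
|Z| = √(495.0² + 425.1²) = 652.5 Ω

652.5 Ω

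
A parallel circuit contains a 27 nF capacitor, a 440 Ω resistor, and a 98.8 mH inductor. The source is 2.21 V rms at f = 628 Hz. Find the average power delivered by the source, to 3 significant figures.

ω = 2πf = 3946 rad/s
X_L = ωL = 390 Ω
X_C = 1/(ωC) = 9390 Ω
Parallel: admittances add. Y = 1/R + 1/(jωL) + jωC
Y = (0.00227 − j0.00246) S
|Y| = 0.00335 S → |Z| = 1/|Y| = 299 Ω, ∠Z = −∠Y = 47.2°
I = V/|Z| = 7.40 mA
P = VI cos φ = 2.21 × 0.00740 × cos(47.2°) = 11.1 mW

11.1 mW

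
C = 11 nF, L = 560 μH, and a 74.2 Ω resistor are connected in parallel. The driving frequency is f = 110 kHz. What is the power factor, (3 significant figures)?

ω = 2πf = 691200 rad/s
X_L = ωL = 387 Ω
X_C = 1/(ωC) = 132 Ω
Parallel: admittances add. Y = 1/R + 1/(jωL) + jωC
Y = (0.0135 + j0.00502) S
|Y| = 0.0144 S → |Z| = 1/|Y| = 69.5 Ω, ∠Z = −∠Y = -20.4°
cos φ = cos(-20.4°) = 0.937

0.937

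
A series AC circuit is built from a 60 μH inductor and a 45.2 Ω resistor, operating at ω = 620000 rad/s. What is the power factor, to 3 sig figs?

0.772

X_L = ωL = 37.2 Ω
Z = 45.2 + j37.2 Ω
|Z| = √(45.2² + 37.2²) = 58.5 Ω
∠Z = arctan(37.2/45.2) = 39.5°
cos φ = cos(39.5°) = 0.772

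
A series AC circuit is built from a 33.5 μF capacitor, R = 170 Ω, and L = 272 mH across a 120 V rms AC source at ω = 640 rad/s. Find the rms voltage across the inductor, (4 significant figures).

X_L = ωL = 174.1 Ω
X_C = 1/(ωC) = 46.64 Ω
Net reactance X = X_L − X_C = 127.4 Ω
Z = 170.0 + j127.4 Ω
|Z| = √(170.0² + 127.4²) = 212.5 Ω
I = V/|Z| = 564.8 mA
V_L = I·|Z_L| = 0.5648 × 174.1 = 98.32 V

98.32 V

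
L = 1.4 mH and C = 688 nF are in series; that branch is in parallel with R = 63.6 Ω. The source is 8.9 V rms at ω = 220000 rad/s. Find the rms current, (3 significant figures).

143 mA

X_L = ωL = 308 Ω
X_C = 1/(ωC) = 6.61 Ω
Branch 1: Z₁ = R = 63.6 Ω
Branch 2 (series LC): Z₂ = j(X_L − X_C) = j301 Ω
Parallel: Z = Z₁Z₂/(Z₁+Z₂), |Z| = 62.2 Ω, ∠Z = 11.9°
I = V/|Z| = 8.9/62.2 = 143 mA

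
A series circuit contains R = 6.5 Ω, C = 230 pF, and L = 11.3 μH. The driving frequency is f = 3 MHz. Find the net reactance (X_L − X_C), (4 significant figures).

-17.66 Ω

ω = 2πf = 1.885e+07 rad/s
X_L = ωL = 213.0 Ω
X_C = 1/(ωC) = 230.7 Ω
X = 213.0 − 230.7 = -17.66 Ω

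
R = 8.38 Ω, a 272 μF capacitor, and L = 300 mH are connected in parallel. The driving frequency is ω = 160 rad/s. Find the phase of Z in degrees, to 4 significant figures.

X_L = ωL = 48.00 Ω
X_C = 1/(ωC) = 22.98 Ω
Parallel: admittances add. Y = 1/R + 1/(jωL) + jωC
Y = (0.1193 + j0.02269) S
|Y| = 0.1215 S → |Z| = 1/|Y| = 8.233 Ω, ∠Z = −∠Y = -10.76°

-10.76°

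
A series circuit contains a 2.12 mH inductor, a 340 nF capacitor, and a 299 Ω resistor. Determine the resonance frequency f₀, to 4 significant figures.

5.928 kHz

ω₀ = 1/√(LC) = 1/√(0.00212 × 3.4e-07) = 37250 rad/s
f₀ = ω₀/(2π) = 5.928 kHz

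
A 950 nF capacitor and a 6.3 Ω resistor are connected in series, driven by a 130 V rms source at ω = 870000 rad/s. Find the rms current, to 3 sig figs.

20.3 A

X_C = 1/(ωC) = 1.21 Ω
Z = 6.30 − j1.21 Ω
|Z| = √(6.30² + 1.21²) = 6.42 Ω
I = V/|Z| = 130/6.42 = 20.3 A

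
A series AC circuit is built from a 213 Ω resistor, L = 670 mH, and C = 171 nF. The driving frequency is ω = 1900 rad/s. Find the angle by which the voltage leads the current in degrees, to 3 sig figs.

X_L = ωL = 1270 Ω
X_C = 1/(ωC) = 3080 Ω
Net reactance X = X_L − X_C = -1800 Ω
Z = 213 − j1800 Ω
|Z| = √(213² + 1800²) = 1820 Ω
∠Z = arctan(-1800/213) = -83.3°

-83.3°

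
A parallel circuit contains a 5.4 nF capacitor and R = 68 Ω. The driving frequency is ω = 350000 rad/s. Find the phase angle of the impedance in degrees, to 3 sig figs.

-7.32°

X_C = 1/(ωC) = 529 Ω
Parallel: admittances add. Y = 1/R + jωC
Y = (0.0147 + j0.00189) S
|Y| = 0.0148 S → |Z| = 1/|Y| = 67.4 Ω, ∠Z = −∠Y = -7.32°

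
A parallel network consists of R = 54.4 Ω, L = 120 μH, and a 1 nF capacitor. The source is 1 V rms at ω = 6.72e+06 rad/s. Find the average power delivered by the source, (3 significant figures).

X_L = ωL = 806 Ω
X_C = 1/(ωC) = 149 Ω
Parallel: admittances add. Y = 1/R + 1/(jωL) + jωC
Y = (0.0184 + j0.00548) S
|Y| = 0.0192 S → |Z| = 1/|Y| = 52.1 Ω, ∠Z = −∠Y = -16.6°
I = V/|Z| = 19.2 mA
P = VI cos φ = 1 × 0.0192 × cos(-16.6°) = 18.4 mW

18.4 mW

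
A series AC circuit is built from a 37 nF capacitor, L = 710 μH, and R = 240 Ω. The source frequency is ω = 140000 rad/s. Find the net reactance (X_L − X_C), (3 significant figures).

X_L = ωL = 99.4 Ω
X_C = 1/(ωC) = 193 Ω
X = 99.4 − 193 = -93.7 Ω

-93.7 Ω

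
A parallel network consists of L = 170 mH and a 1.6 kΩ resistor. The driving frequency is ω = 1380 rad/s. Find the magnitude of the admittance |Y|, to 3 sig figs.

X_L = ωL = 235 Ω
Parallel: admittances add. Y = 1/R + 1/(jωL)
Y = (0.000625 − j0.00426) S
|Y| = 0.00431 S → |Z| = 1/|Y| = 232 Ω, ∠Z = −∠Y = 81.7°

4.31 mS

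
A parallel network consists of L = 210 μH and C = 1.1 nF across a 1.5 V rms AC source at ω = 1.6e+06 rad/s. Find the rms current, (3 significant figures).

1.82 mA

X_L = ωL = 336 Ω
X_C = 1/(ωC) = 568 Ω
Parallel: admittances add. Y = 1/(jωL) + jωC
Y = (0 − j0.00122) S
|Y| = 0.00122 S → |Z| = 1/|Y| = 822 Ω, ∠Z = −∠Y = 90.0°
I = V/|Z| = 1.5/822 = 1.82 mA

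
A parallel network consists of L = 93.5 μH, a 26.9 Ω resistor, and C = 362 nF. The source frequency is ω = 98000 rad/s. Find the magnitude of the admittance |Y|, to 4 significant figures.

X_L = ωL = 9.163 Ω
X_C = 1/(ωC) = 28.19 Ω
Parallel: admittances add. Y = 1/R + 1/(jωL) + jωC
Y = (0.03717 − j0.07366) S
|Y| = 0.08251 S → |Z| = 1/|Y| = 12.12 Ω, ∠Z = −∠Y = 63.22°

82.51 mS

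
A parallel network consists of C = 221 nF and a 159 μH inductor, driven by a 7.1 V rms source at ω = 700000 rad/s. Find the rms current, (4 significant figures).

1.035 A

X_L = ωL = 111.3 Ω
X_C = 1/(ωC) = 6.464 Ω
Parallel: admittances add. Y = 1/(jωL) + jωC
Y = (0 + j0.1457) S
|Y| = 0.1457 S → |Z| = 1/|Y| = 6.863 Ω, ∠Z = −∠Y = -90.00°
I = V/|Z| = 7.1/6.863 = 1.035 A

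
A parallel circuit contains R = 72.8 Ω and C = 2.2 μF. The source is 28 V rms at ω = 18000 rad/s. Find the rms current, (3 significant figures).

X_C = 1/(ωC) = 25.3 Ω
Parallel: admittances add. Y = 1/R + jωC
Y = (0.0137 + j0.0396) S
|Y| = 0.0419 S → |Z| = 1/|Y| = 23.9 Ω, ∠Z = −∠Y = -70.9°
I = V/|Z| = 28/23.9 = 1.17 A

1.17 A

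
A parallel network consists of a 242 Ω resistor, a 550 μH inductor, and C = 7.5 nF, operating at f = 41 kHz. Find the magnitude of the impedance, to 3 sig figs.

152 Ω

ω = 2πf = 257600 rad/s
X_L = ωL = 142 Ω
X_C = 1/(ωC) = 518 Ω
Parallel: admittances add. Y = 1/R + 1/(jωL) + jωC
Y = (0.00413 − j0.00513) S
|Y| = 0.00658 S → |Z| = 1/|Y| = 152 Ω, ∠Z = −∠Y = 51.1°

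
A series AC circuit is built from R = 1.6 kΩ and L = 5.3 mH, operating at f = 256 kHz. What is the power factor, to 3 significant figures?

0.184

ω = 2πf = 1.608e+06 rad/s
X_L = ωL = 8530 Ω
Z = 1600 + j8530 Ω
|Z| = √(1600² + 8530²) = 8670 Ω
∠Z = arctan(8530/1600) = 79.4°
cos φ = cos(79.4°) = 0.184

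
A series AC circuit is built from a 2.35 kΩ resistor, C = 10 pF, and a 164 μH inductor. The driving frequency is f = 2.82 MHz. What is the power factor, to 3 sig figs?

ω = 2πf = 1.772e+07 rad/s
X_L = ωL = 2910 Ω
X_C = 1/(ωC) = 5640 Ω
Net reactance X = X_L − X_C = -2740 Ω
Z = 2350 − j2740 Ω
|Z| = √(2350² + 2740²) = 3610 Ω
∠Z = arctan(-2740/2350) = -49.4°
cos φ = cos(-49.4°) = 0.651

0.651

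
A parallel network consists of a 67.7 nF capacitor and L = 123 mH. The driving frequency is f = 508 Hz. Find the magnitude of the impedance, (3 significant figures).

429 Ω

ω = 2πf = 3192 rad/s
X_L = ωL = 393 Ω
X_C = 1/(ωC) = 4630 Ω
Parallel: admittances add. Y = 1/(jωL) + jωC
Y = (0 − j0.00233) S
|Y| = 0.00233 S → |Z| = 1/|Y| = 429 Ω, ∠Z = −∠Y = 90.0°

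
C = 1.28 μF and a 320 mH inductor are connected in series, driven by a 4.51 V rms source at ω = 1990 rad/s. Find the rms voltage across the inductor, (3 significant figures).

11.8 V

X_L = ωL = 637 Ω
X_C = 1/(ωC) = 393 Ω
Net reactance X = X_L − X_C = 244 Ω
Z = j244 Ω
|Z| = √(0² + 244²) = 244 Ω
I = V/|Z| = 18.5 mA
V_L = I·|Z_L| = 0.0185 × 637 = 11.8 V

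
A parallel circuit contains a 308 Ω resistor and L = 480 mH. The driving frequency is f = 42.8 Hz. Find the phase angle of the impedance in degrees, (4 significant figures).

ω = 2πf = 268.9 rad/s
X_L = ωL = 129.1 Ω
Parallel: admittances add. Y = 1/R + 1/(jωL)
Y = (0.003247 − j0.007747) S
|Y| = 0.008400 S → |Z| = 1/|Y| = 119.0 Ω, ∠Z = −∠Y = 67.26°

67.26°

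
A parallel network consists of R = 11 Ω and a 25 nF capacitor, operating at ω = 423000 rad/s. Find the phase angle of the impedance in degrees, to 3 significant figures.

-6.64°

X_C = 1/(ωC) = 94.6 Ω
Parallel: admittances add. Y = 1/R + jωC
Y = (0.0909 + j0.0106) S
|Y| = 0.0915 S → |Z| = 1/|Y| = 10.9 Ω, ∠Z = −∠Y = -6.64°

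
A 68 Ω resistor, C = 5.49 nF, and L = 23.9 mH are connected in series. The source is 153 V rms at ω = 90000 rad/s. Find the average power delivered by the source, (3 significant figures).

X_L = ωL = 2150 Ω
X_C = 1/(ωC) = 2020 Ω
Net reactance X = X_L − X_C = 127 Ω
Z = 68.0 + j127 Ω
|Z| = √(68.0² + 127²) = 144 Ω
∠Z = arctan(127/68.0) = 61.9°
I = V/|Z| = 1.06 A
P = VI cos φ = 153 × 1.06 × cos(61.9°) = 76.6 W

76.6 W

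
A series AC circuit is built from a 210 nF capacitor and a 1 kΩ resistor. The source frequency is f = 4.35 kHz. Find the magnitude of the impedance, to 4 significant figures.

1015 Ω

ω = 2πf = 27330 rad/s
X_C = 1/(ωC) = 174.2 Ω
Z = 1000 − j174.2 Ω
|Z| = √(1000² + 174.2²) = 1015 Ω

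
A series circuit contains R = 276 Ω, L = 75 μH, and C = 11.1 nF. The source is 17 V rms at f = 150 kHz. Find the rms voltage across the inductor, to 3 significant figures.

4.34 V

ω = 2πf = 942500 rad/s
X_L = ωL = 70.7 Ω
X_C = 1/(ωC) = 95.6 Ω
Net reactance X = X_L − X_C = -24.9 Ω
Z = 276 − j24.9 Ω
|Z| = √(276² + 24.9²) = 277 Ω
I = V/|Z| = 61.3 mA
V_L = I·|Z_L| = 0.0613 × 70.7 = 4.34 V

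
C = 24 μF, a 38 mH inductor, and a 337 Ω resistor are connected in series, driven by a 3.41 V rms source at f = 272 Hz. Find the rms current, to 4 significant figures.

10.05 mA

ω = 2πf = 1709 rad/s
X_L = ωL = 64.94 Ω
X_C = 1/(ωC) = 24.38 Ω
Net reactance X = X_L − X_C = 40.56 Ω
Z = 337.0 + j40.56 Ω
|Z| = √(337.0² + 40.56²) = 339.4 Ω
I = V/|Z| = 3.41/339.4 = 10.05 mA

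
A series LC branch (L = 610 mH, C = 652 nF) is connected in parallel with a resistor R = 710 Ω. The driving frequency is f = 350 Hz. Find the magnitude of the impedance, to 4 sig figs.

477.0 Ω

ω = 2πf = 2199 rad/s
X_L = ωL = 1341 Ω
X_C = 1/(ωC) = 697.4 Ω
Branch 1: Z₁ = R = 710.0 Ω
Branch 2 (series LC): Z₂ = j(X_L − X_C) = j644.0 Ω
Parallel: Z = Z₁Z₂/(Z₁+Z₂), |Z| = 477.0 Ω, ∠Z = 47.79°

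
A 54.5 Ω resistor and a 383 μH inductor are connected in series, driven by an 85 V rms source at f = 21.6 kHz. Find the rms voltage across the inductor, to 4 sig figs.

ω = 2πf = 135700 rad/s
X_L = ωL = 51.98 Ω
Z = 54.50 + j51.98 Ω
|Z| = √(54.50² + 51.98²) = 75.31 Ω
I = V/|Z| = 1.129 A
V_L = I·|Z_L| = 1.129 × 51.98 = 58.66 V

58.66 V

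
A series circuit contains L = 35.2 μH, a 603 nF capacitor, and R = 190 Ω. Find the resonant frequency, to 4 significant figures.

34.55 kHz

ω₀ = 1/√(LC) = 1/√(3.52e-05 × 6.03e-07) = 217100 rad/s
f₀ = ω₀/(2π) = 34.55 kHz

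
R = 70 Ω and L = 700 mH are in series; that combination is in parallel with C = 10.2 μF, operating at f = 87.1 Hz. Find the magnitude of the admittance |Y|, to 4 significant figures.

3.091 mS

ω = 2πf = 547.3 rad/s
X_L = ωL = 383.1 Ω
X_C = 1/(ωC) = 179.1 Ω
Branch 1 (R+jX_L): Z₁ = 70.00 + j383.1 Ω, |Z₁| = 389.4 Ω
Branch 2 (−jX_C): Z₂ = −j179.1 Ω
Parallel: Z = Z₁Z₂/(Z₁+Z₂), |Z| = 323.5 Ω, ∠Z = -81.41°
|Y| = 1/|Z| = 3.091 mS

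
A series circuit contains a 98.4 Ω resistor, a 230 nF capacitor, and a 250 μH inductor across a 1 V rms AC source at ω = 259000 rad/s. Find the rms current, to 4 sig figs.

X_L = ωL = 64.75 Ω
X_C = 1/(ωC) = 16.79 Ω
Net reactance X = X_L − X_C = 47.96 Ω
Z = 98.40 + j47.96 Ω
|Z| = √(98.40² + 47.96²) = 109.5 Ω
I = V/|Z| = 1/109.5 = 9.135 mA

9.135 mA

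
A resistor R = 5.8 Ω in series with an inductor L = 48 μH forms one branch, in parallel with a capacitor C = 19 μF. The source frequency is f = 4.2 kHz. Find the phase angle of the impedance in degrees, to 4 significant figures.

ω = 2πf = 26390 rad/s
X_L = ωL = 1.267 Ω
X_C = 1/(ωC) = 1.994 Ω
Branch 1 (R+jX_L): Z₁ = 5.800 + j1.267 Ω, |Z₁| = 5.937 Ω
Branch 2 (−jX_C): Z₂ = −j1.994 Ω
Parallel: Z = Z₁Z₂/(Z₁+Z₂), |Z| = 2.026 Ω, ∠Z = -70.53°

-70.53°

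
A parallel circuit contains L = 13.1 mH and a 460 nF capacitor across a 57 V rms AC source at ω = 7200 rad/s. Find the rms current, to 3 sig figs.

416 mA

X_L = ωL = 94.3 Ω
X_C = 1/(ωC) = 302 Ω
Parallel: admittances add. Y = 1/(jωL) + jωC
Y = (0 − j0.00729) S
|Y| = 0.00729 S → |Z| = 1/|Y| = 137 Ω, ∠Z = −∠Y = 90.0°
I = V/|Z| = 57/137 = 416 mA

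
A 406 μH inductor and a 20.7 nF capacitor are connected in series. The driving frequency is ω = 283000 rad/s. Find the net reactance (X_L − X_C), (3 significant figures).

-55.8 Ω

X_L = ωL = 115 Ω
X_C = 1/(ωC) = 171 Ω
X = 115 − 171 = -55.8 Ω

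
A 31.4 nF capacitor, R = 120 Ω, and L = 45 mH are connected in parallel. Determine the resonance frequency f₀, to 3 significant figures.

4.23 kHz

ω₀ = 1/√(LC) = 1/√(0.045 × 3.14e-08) = 26600 rad/s
f₀ = ω₀/(2π) = 4.23 kHz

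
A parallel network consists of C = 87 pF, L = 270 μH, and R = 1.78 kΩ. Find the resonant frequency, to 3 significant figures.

ω₀ = 1/√(LC) = 1/√(0.00027 × 8.7e-11) = 6.525e+06 rad/s
f₀ = ω₀/(2π) = 1.04 MHz

1.04 MHz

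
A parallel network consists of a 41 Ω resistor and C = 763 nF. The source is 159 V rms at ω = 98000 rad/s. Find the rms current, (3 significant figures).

X_C = 1/(ωC) = 13.4 Ω
Parallel: admittances add. Y = 1/R + jωC
Y = (0.0244 + j0.0748) S
|Y| = 0.0787 S → |Z| = 1/|Y| = 12.7 Ω, ∠Z = −∠Y = -71.9°
I = V/|Z| = 159/12.7 = 12.5 A

12.5 A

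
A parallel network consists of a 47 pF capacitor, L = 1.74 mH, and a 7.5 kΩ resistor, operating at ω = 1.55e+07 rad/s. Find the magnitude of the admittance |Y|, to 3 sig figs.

704 μS

X_L = ωL = 27000 Ω
X_C = 1/(ωC) = 1370 Ω
Parallel: admittances add. Y = 1/R + 1/(jωL) + jωC
Y = (0.000133 + j0.000691) S
|Y| = 0.000704 S → |Z| = 1/|Y| = 1420 Ω, ∠Z = −∠Y = -79.1°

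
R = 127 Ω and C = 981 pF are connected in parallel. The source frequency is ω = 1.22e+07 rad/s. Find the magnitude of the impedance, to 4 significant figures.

X_C = 1/(ωC) = 83.55 Ω
Parallel: admittances add. Y = 1/R + jωC
Y = (0.007874 + j0.01197) S
|Y| = 0.01433 S → |Z| = 1/|Y| = 69.80 Ω, ∠Z = −∠Y = -56.66°

69.80 Ω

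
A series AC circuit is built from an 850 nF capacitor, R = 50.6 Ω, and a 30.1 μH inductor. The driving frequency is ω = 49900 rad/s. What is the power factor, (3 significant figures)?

X_L = ωL = 1.50 Ω
X_C = 1/(ωC) = 23.6 Ω
Net reactance X = X_L − X_C = -22.1 Ω
Z = 50.6 − j22.1 Ω
|Z| = √(50.6² + 22.1²) = 55.2 Ω
∠Z = arctan(-22.1/50.6) = -23.6°
cos φ = cos(-23.6°) = 0.917

0.917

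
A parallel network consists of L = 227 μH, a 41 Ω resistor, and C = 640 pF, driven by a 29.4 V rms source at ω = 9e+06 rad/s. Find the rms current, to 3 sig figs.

X_L = ωL = 2040 Ω
X_C = 1/(ωC) = 174 Ω
Parallel: admittances add. Y = 1/R + 1/(jωL) + jωC
Y = (0.0244 + j0.00527) S
|Y| = 0.0250 S → |Z| = 1/|Y| = 40.1 Ω, ∠Z = −∠Y = -12.2°
I = V/|Z| = 29.4/40.1 = 734 mA

734 mA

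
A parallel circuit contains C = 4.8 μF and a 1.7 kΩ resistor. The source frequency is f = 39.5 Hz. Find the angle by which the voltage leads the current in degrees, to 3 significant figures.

-63.7°

ω = 2πf = 248.2 rad/s
X_C = 1/(ωC) = 839 Ω
Parallel: admittances add. Y = 1/R + jωC
Y = (0.000588 + j0.00119) S
|Y| = 0.00133 S → |Z| = 1/|Y| = 753 Ω, ∠Z = −∠Y = -63.7°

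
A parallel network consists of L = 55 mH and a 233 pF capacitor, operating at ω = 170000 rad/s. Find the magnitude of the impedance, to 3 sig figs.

14800 Ω

X_L = ωL = 9350 Ω
X_C = 1/(ωC) = 25200 Ω
Parallel: admittances add. Y = 1/(jωL) + jωC
Y = (0 − j6.73e-05) S
|Y| = 6.73e-05 S → |Z| = 1/|Y| = 14800 Ω, ∠Z = −∠Y = 90.0°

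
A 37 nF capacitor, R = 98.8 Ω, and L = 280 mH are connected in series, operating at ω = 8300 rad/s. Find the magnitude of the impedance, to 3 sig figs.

937 Ω

X_L = ωL = 2320 Ω
X_C = 1/(ωC) = 3260 Ω
Net reactance X = X_L − X_C = -932 Ω
Z = 98.8 − j932 Ω
|Z| = √(98.8² + 932²) = 937 Ω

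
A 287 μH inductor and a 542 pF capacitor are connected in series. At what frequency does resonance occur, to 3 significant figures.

404 kHz

ω₀ = 1/√(LC) = 1/√(0.000287 × 5.42e-10) = 2.535e+06 rad/s
f₀ = ω₀/(2π) = 404 kHz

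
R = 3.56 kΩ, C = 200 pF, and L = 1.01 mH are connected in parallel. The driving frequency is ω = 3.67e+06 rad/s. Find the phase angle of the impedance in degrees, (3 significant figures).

X_L = ωL = 3710 Ω
X_C = 1/(ωC) = 1360 Ω
Parallel: admittances add. Y = 1/R + 1/(jωL) + jωC
Y = (0.000281 + j0.000464) S
|Y| = 0.000543 S → |Z| = 1/|Y| = 1840 Ω, ∠Z = −∠Y = -58.8°

-58.8°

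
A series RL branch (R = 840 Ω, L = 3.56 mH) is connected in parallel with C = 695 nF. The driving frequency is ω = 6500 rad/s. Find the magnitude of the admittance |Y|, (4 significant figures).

X_L = ωL = 23.14 Ω
X_C = 1/(ωC) = 221.4 Ω
Branch 1 (R+jX_L): Z₁ = 840.0 + j23.14 Ω, |Z₁| = 840.3 Ω
Branch 2 (−jX_C): Z₂ = −j221.4 Ω
Parallel: Z = Z₁Z₂/(Z₁+Z₂), |Z| = 215.5 Ω, ∠Z = -75.14°
|Y| = 1/|Z| = 4.640 mS

4.640 mS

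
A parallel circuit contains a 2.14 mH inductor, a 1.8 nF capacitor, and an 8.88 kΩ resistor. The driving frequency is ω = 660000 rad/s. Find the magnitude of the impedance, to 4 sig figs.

2028 Ω

X_L = ωL = 1412 Ω
X_C = 1/(ωC) = 841.8 Ω
Parallel: admittances add. Y = 1/R + 1/(jωL) + jωC
Y = (0.0001126 + j0.0004800) S
|Y| = 0.0004930 S → |Z| = 1/|Y| = 2028 Ω, ∠Z = −∠Y = -76.80°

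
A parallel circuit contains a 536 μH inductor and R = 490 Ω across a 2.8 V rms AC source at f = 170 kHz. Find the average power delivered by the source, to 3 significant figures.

16.0 mW

ω = 2πf = 1.068e+06 rad/s
X_L = ωL = 573 Ω
Parallel: admittances add. Y = 1/R + 1/(jωL)
Y = (0.00204 − j0.00175) S
|Y| = 0.00269 S → |Z| = 1/|Y| = 372 Ω, ∠Z = −∠Y = 40.6°
I = V/|Z| = 7.52 mA
P = VI cos φ = 2.8 × 0.00752 × cos(40.6°) = 16.0 mW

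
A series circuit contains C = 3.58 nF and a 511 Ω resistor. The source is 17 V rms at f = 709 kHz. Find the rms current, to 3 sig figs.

33.0 mA

ω = 2πf = 4.455e+06 rad/s
X_C = 1/(ωC) = 62.7 Ω
Z = 511 − j62.7 Ω
|Z| = √(511² + 62.7²) = 515 Ω
I = V/|Z| = 17/515 = 33.0 mA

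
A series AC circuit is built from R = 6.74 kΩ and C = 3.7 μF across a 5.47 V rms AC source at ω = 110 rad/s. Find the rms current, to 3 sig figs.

762 μA

X_C = 1/(ωC) = 2460 Ω
Z = 6740 − j2460 Ω
|Z| = √(6740² + 2460²) = 7170 Ω
I = V/|Z| = 5.47/7170 = 762 μA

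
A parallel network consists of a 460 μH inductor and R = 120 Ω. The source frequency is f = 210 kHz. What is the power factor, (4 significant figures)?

ω = 2πf = 1.319e+06 rad/s
X_L = ωL = 607.0 Ω
Parallel: admittances add. Y = 1/R + 1/(jωL)
Y = (0.008333 − j0.001648) S
|Y| = 0.008495 S → |Z| = 1/|Y| = 117.7 Ω, ∠Z = −∠Y = 11.18°
cos φ = cos(11.18°) = 0.9810

0.9810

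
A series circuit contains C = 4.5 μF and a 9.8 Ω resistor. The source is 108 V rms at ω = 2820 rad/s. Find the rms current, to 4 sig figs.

X_C = 1/(ωC) = 78.80 Ω
Z = 9.800 − j78.80 Ω
|Z| = √(9.800² + 78.80²) = 79.41 Ω
I = V/|Z| = 108/79.41 = 1.360 A

1.360 A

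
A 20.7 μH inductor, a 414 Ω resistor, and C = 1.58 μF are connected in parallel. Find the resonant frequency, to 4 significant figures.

ω₀ = 1/√(LC) = 1/√(2.07e-05 × 1.58e-06) = 174900 rad/s
f₀ = ω₀/(2π) = 27.83 kHz

27.83 kHz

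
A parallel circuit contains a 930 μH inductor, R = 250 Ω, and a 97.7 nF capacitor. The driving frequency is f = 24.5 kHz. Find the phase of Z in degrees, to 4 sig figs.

ω = 2πf = 153900 rad/s
X_L = ωL = 143.2 Ω
X_C = 1/(ωC) = 66.49 Ω
Parallel: admittances add. Y = 1/R + 1/(jωL) + jωC
Y = (0.004000 + j0.008055) S
|Y| = 0.008993 S → |Z| = 1/|Y| = 111.2 Ω, ∠Z = −∠Y = -63.59°

-63.59°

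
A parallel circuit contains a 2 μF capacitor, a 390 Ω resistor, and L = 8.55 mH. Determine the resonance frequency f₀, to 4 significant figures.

ω₀ = 1/√(LC) = 1/√(0.00855 × 2e-06) = 7647 rad/s
f₀ = ω₀/(2π) = 1.217 kHz

1.217 kHz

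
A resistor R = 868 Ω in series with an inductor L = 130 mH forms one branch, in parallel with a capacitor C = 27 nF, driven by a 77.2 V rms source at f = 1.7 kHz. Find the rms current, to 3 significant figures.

ω = 2πf = 10680 rad/s
X_L = ωL = 1390 Ω
X_C = 1/(ωC) = 3470 Ω
Branch 1 (R+jX_L): Z₁ = 868 + j1390 Ω, |Z₁| = 1640 Ω
Branch 2 (−jX_C): Z₂ = −j3470 Ω
Parallel: Z = Z₁Z₂/(Z₁+Z₂), |Z| = 2520 Ω, ∠Z = 35.3°
I = V/|Z| = 77.2/2520 = 30.6 mA

30.6 mA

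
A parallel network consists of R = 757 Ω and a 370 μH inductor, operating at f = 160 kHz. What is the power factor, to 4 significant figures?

0.4410

ω = 2πf = 1.005e+06 rad/s
X_L = ωL = 372.0 Ω
Parallel: admittances add. Y = 1/R + 1/(jωL)
Y = (0.001321 − j0.002688) S
|Y| = 0.002995 S → |Z| = 1/|Y| = 333.8 Ω, ∠Z = −∠Y = 63.83°
cos φ = cos(63.83°) = 0.4410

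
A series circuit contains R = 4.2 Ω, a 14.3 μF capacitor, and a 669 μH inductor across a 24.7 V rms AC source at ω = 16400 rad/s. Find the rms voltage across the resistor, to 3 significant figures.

X_L = ωL = 11.0 Ω
X_C = 1/(ωC) = 4.26 Ω
Net reactance X = X_L − X_C = 6.71 Ω
Z = 4.20 + j6.71 Ω
|Z| = √(4.20² + 6.71²) = 7.91 Ω
I = V/|Z| = 3.12 A
V_R = I·|Z_R| = 3.12 × 4.20 = 13.1 V

13.1 V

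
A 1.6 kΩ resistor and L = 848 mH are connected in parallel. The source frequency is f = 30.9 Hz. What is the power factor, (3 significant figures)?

0.102

ω = 2πf = 194.2 rad/s
X_L = ωL = 165 Ω
Parallel: admittances add. Y = 1/R + 1/(jωL)
Y = (0.000625 − j0.00607) S
|Y| = 0.00611 S → |Z| = 1/|Y| = 164 Ω, ∠Z = −∠Y = 84.1°
cos φ = cos(84.1°) = 0.102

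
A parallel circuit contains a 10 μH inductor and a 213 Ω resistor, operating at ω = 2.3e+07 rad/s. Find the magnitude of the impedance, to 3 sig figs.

X_L = ωL = 230 Ω
Parallel: admittances add. Y = 1/R + 1/(jωL)
Y = (0.00469 − j0.00435) S
|Y| = 0.00640 S → |Z| = 1/|Y| = 156 Ω, ∠Z = −∠Y = 42.8°

156 Ω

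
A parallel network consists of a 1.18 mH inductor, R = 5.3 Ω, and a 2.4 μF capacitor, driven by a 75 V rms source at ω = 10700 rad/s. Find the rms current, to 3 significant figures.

X_L = ωL = 12.6 Ω
X_C = 1/(ωC) = 38.9 Ω
Parallel: admittances add. Y = 1/R + 1/(jωL) + jωC
Y = (0.189 − j0.0535) S
|Y| = 0.196 S → |Z| = 1/|Y| = 5.10 Ω, ∠Z = −∠Y = 15.8°
I = V/|Z| = 75/5.10 = 14.7 A

14.7 A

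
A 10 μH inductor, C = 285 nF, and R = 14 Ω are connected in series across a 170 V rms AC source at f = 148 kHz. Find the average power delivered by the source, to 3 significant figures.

ω = 2πf = 929900 rad/s
X_L = ωL = 9.30 Ω
X_C = 1/(ωC) = 3.77 Ω
Net reactance X = X_L − X_C = 5.53 Ω
Z = 14.0 + j5.53 Ω
|Z| = √(14.0² + 5.53²) = 15.1 Ω
∠Z = arctan(5.53/14.0) = 21.5°
I = V/|Z| = 11.3 A
P = VI cos φ = 170 × 11.3 × cos(21.5°) = 1.79 kW

1.79 kW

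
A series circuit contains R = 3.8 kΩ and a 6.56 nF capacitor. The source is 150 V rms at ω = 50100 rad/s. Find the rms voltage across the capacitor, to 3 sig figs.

93.8 V

X_C = 1/(ωC) = 3040 Ω
Z = 3800 − j3040 Ω
|Z| = √(3800² + 3040²) = 4870 Ω
I = V/|Z| = 30.8 mA
V_C = I·|Z_C| = 0.0308 × 3040 = 93.8 V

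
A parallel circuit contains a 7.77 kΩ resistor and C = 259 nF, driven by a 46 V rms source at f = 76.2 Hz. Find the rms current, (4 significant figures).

ω = 2πf = 478.8 rad/s
X_C = 1/(ωC) = 8064 Ω
Parallel: admittances add. Y = 1/R + jωC
Y = (0.0001287 + j0.0001240) S
|Y| = 0.0001787 S → |Z| = 1/|Y| = 5595 Ω, ∠Z = −∠Y = -43.94°
I = V/|Z| = 46/5595 = 8.221 mA

8.221 mA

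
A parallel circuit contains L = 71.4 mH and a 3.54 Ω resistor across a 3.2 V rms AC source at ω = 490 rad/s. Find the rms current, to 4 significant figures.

X_L = ωL = 34.99 Ω
Parallel: admittances add. Y = 1/R + 1/(jωL)
Y = (0.2825 − j0.02858) S
|Y| = 0.2839 S → |Z| = 1/|Y| = 3.522 Ω, ∠Z = −∠Y = 5.778°
I = V/|Z| = 3.2/3.522 = 908.6 mA

908.6 mA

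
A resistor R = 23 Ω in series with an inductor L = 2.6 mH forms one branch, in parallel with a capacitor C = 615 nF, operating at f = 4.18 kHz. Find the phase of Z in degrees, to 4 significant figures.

-34.11°

ω = 2πf = 26260 rad/s
X_L = ωL = 68.29 Ω
X_C = 1/(ωC) = 61.91 Ω
Branch 1 (R+jX_L): Z₁ = 23.00 + j68.29 Ω, |Z₁| = 72.06 Ω
Branch 2 (−jX_C): Z₂ = −j61.91 Ω
Parallel: Z = Z₁Z₂/(Z₁+Z₂), |Z| = 186.9 Ω, ∠Z = -34.11°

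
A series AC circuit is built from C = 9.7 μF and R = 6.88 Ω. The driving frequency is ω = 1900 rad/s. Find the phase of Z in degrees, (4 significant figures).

X_C = 1/(ωC) = 54.26 Ω
Z = 6.880 − j54.26 Ω
|Z| = √(6.880² + 54.26²) = 54.69 Ω
∠Z = arctan(-54.26/6.880) = -82.77°

-82.77°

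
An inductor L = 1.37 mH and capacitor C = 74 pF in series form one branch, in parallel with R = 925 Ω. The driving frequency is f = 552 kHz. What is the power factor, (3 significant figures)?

ω = 2πf = 3.468e+06 rad/s
X_L = ωL = 4750 Ω
X_C = 1/(ωC) = 3900 Ω
Branch 1: Z₁ = R = 925 Ω
Branch 2 (series LC): Z₂ = j(X_L − X_C) = j855 Ω
Parallel: Z = Z₁Z₂/(Z₁+Z₂), |Z| = 628 Ω, ∠Z = 47.2°
cos φ = cos(47.2°) = 0.679

0.679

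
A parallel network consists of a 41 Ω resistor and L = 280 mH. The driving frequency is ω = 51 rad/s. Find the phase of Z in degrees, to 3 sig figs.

X_L = ωL = 14.3 Ω
Parallel: admittances add. Y = 1/R + 1/(jωL)
Y = (0.0244 − j0.0700) S
|Y| = 0.0742 S → |Z| = 1/|Y| = 13.5 Ω, ∠Z = −∠Y = 70.8°

70.8°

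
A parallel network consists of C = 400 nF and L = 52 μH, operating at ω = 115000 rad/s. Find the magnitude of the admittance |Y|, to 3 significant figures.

121 mS

X_L = ωL = 5.98 Ω
X_C = 1/(ωC) = 21.7 Ω
Parallel: admittances add. Y = 1/(jωL) + jωC
Y = (0 − j0.121) S
|Y| = 0.121 S → |Z| = 1/|Y| = 8.25 Ω, ∠Z = −∠Y = 90.0°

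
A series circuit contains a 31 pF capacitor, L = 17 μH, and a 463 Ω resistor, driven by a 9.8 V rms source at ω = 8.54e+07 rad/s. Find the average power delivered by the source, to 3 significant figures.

X_L = ωL = 1450 Ω
X_C = 1/(ωC) = 378 Ω
Net reactance X = X_L − X_C = 1070 Ω
Z = 463 + j1070 Ω
|Z| = √(463² + 1070²) = 1170 Ω
∠Z = arctan(1070/463) = 66.7°
I = V/|Z| = 8.38 mA
P = VI cos φ = 9.8 × 0.00838 × cos(66.7°) = 32.5 mW

32.5 mW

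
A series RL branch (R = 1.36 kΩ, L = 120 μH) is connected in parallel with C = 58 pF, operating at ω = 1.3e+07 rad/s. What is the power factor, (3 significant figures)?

X_L = ωL = 1560 Ω
X_C = 1/(ωC) = 1330 Ω
Branch 1 (R+jX_L): Z₁ = 1360 + j1560 Ω, |Z₁| = 2070 Ω
Branch 2 (−jX_C): Z₂ = −j1330 Ω
Parallel: Z = Z₁Z₂/(Z₁+Z₂), |Z| = 1990 Ω, ∠Z = -50.8°
cos φ = cos(-50.8°) = 0.632

0.632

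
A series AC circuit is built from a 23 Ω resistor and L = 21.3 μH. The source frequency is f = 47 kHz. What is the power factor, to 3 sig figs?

ω = 2πf = 295300 rad/s
X_L = ωL = 6.29 Ω
Z = 23.0 + j6.29 Ω
|Z| = √(23.0² + 6.29²) = 23.8 Ω
∠Z = arctan(6.29/23.0) = 15.3°
cos φ = cos(15.3°) = 0.965

0.965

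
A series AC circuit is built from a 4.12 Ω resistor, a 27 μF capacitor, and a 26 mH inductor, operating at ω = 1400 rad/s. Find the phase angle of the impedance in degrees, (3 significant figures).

67.5°

X_L = ωL = 36.4 Ω
X_C = 1/(ωC) = 26.5 Ω
Net reactance X = X_L − X_C = 9.94 Ω
Z = 4.12 + j9.94 Ω
|Z| = √(4.12² + 9.94²) = 10.8 Ω
∠Z = arctan(9.94/4.12) = 67.5°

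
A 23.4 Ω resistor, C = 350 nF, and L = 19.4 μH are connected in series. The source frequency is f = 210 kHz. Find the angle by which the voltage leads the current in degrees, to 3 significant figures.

ω = 2πf = 1.319e+06 rad/s
X_L = ωL = 25.6 Ω
X_C = 1/(ωC) = 2.17 Ω
Net reactance X = X_L − X_C = 23.4 Ω
Z = 23.4 + j23.4 Ω
|Z| = √(23.4² + 23.4²) = 33.1 Ω
∠Z = arctan(23.4/23.4) = 45.0°

45.0°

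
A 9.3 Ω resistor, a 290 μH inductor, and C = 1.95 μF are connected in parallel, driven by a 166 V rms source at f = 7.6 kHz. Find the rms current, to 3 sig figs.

18.2 A

ω = 2πf = 47750 rad/s
X_L = ωL = 13.8 Ω
X_C = 1/(ωC) = 10.7 Ω
Parallel: admittances add. Y = 1/R + 1/(jωL) + jωC
Y = (0.108 + j0.0209) S
|Y| = 0.110 S → |Z| = 1/|Y| = 9.13 Ω, ∠Z = −∠Y = -11.0°
I = V/|Z| = 166/9.13 = 18.2 A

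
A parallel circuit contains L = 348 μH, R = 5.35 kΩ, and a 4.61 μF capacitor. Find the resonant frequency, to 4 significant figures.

3.974 kHz

ω₀ = 1/√(LC) = 1/√(0.000348 × 4.61e-06) = 24970 rad/s
f₀ = ω₀/(2π) = 3.974 kHz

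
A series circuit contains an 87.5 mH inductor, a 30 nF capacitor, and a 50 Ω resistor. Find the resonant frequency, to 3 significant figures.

ω₀ = 1/√(LC) = 1/√(0.0875 × 3e-08) = 19520 rad/s
f₀ = ω₀/(2π) = 3.11 kHz

3.11 kHz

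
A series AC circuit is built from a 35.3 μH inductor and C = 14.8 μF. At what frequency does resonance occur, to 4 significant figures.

ω₀ = 1/√(LC) = 1/√(3.53e-05 × 1.48e-05) = 43750 rad/s
f₀ = ω₀/(2π) = 6.963 kHz

6.963 kHz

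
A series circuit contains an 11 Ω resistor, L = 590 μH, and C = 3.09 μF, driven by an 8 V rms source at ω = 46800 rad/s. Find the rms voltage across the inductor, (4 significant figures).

X_L = ωL = 27.61 Ω
X_C = 1/(ωC) = 6.915 Ω
Net reactance X = X_L − X_C = 20.70 Ω
Z = 11.00 + j20.70 Ω
|Z| = √(11.00² + 20.70²) = 23.44 Ω
I = V/|Z| = 341.3 mA
V_L = I·|Z_L| = 0.3413 × 27.61 = 9.424 V

9.424 V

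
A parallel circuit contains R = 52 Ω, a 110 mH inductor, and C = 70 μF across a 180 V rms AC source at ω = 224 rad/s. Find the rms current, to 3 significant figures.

X_L = ωL = 24.6 Ω
X_C = 1/(ωC) = 63.8 Ω
Parallel: admittances add. Y = 1/R + 1/(jωL) + jωC
Y = (0.0192 − j0.0249) S
|Y| = 0.0315 S → |Z| = 1/|Y| = 31.8 Ω, ∠Z = −∠Y = 52.3°
I = V/|Z| = 180/31.8 = 5.66 A

5.66 A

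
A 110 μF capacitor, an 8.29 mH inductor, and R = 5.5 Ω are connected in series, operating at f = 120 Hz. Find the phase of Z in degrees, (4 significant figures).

ω = 2πf = 754.0 rad/s
X_L = ωL = 6.251 Ω
X_C = 1/(ωC) = 12.06 Ω
Net reactance X = X_L − X_C = -5.807 Ω
Z = 5.500 − j5.807 Ω
|Z| = √(5.500² + 5.807²) = 7.998 Ω
∠Z = arctan(-5.807/5.500) = -46.55°

-46.55°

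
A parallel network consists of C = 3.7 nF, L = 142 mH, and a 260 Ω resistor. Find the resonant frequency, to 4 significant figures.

ω₀ = 1/√(LC) = 1/√(0.142 × 3.7e-09) = 43630 rad/s
f₀ = ω₀/(2π) = 6.943 kHz

6.943 kHz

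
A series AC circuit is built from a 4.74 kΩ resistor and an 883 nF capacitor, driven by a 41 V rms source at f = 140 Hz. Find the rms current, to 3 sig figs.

8.35 mA

ω = 2πf = 879.6 rad/s
X_C = 1/(ωC) = 1290 Ω
Z = 4740 − j1290 Ω
|Z| = √(4740² + 1290²) = 4910 Ω
I = V/|Z| = 41/4910 = 8.35 mA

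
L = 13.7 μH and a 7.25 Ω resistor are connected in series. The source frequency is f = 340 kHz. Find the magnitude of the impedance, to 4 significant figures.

30.15 Ω

ω = 2πf = 2.136e+06 rad/s
X_L = ωL = 29.27 Ω
Z = 7.250 + j29.27 Ω
|Z| = √(7.250² + 29.27²) = 30.15 Ω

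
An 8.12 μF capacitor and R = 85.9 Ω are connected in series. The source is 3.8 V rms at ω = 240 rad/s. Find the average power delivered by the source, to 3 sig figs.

X_C = 1/(ωC) = 513 Ω
Z = 85.9 − j513 Ω
|Z| = √(85.9² + 513²) = 520 Ω
∠Z = arctan(-513/85.9) = -80.5°
I = V/|Z| = 7.30 mA
P = VI cos φ = 3.8 × 0.00730 × cos(-80.5°) = 4.58 mW

4.58 mW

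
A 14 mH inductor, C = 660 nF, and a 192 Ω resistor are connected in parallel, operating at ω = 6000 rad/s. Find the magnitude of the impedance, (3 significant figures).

105 Ω

X_L = ωL = 84.0 Ω
X_C = 1/(ωC) = 253 Ω
Parallel: admittances add. Y = 1/R + 1/(jωL) + jωC
Y = (0.00521 − j0.00794) S
|Y| = 0.00950 S → |Z| = 1/|Y| = 105 Ω, ∠Z = −∠Y = 56.8°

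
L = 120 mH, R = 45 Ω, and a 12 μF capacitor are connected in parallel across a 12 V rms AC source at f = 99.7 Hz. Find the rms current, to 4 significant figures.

275.6 mA

ω = 2πf = 626.4 rad/s
X_L = ωL = 75.17 Ω
X_C = 1/(ωC) = 133.0 Ω
Parallel: admittances add. Y = 1/R + 1/(jωL) + jωC
Y = (0.02222 − j0.005786) S
|Y| = 0.02296 S → |Z| = 1/|Y| = 43.55 Ω, ∠Z = −∠Y = 14.59°
I = V/|Z| = 12/43.55 = 275.6 mA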